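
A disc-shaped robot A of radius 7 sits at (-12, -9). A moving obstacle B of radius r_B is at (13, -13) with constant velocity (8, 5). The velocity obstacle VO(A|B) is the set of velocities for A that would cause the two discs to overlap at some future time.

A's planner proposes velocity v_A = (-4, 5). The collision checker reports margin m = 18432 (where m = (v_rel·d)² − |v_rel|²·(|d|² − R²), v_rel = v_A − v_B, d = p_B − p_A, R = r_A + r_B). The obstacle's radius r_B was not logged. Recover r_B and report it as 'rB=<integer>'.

m = 18432
d = (25, -4);  v_rel = (-12, 0),  |v_rel|² = 144
v_rel×d = (-12)·(-4) − (0)·(25) = 48
since m = R²·144 − 48²:  R² = (2304 + 18432) / 144 = 144
R = √144 = 12  ⇒  r_B = 12 − 7 = 5

rB=5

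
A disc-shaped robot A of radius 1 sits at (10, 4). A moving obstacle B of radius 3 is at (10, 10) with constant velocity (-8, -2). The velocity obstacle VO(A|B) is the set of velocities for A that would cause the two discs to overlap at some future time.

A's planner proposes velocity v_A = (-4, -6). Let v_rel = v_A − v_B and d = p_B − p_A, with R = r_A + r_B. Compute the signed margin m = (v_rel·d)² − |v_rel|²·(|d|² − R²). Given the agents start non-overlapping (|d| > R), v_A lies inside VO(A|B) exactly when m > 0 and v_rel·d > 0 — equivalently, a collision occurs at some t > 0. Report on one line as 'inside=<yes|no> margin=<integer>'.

d = (0, 6),  |d|² = 36;  R = 1+3 = 4,  c = 36−4² = 20
v_rel = (4, -4),  |v_rel|² = 32;  v_rel·d = (4)·(0) + (-4)·(6) = -24
32·t² + 48·t + 20 = 0  ⇒  m = (-24)² − 32·20 = -64
m = -64 < 0,  v_rel·d = -24 < 0  ⇒  outside

inside=no margin=-64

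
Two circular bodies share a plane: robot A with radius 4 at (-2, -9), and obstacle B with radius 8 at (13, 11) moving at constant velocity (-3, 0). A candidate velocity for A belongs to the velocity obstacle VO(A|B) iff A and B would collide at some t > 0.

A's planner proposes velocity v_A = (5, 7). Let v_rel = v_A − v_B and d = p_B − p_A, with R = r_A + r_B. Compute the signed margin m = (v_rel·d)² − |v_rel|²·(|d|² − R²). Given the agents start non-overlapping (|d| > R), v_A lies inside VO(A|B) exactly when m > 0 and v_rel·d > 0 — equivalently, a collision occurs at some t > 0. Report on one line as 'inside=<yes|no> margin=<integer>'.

d = (15, 20),  |d|² = 625;  R = 4+8 = 12,  c = 625−12² = 481
v_rel = (8, 7),  |v_rel|² = 113;  v_rel·d = (8)·(15) + (7)·(20) = 260
113·t² − 520·t + 481 = 0  ⇒  m = 260² − 113·481 = 13247
m = 13247 > 0,  v_rel·d = 260 > 0  ⇒  inside

inside=yes margin=13247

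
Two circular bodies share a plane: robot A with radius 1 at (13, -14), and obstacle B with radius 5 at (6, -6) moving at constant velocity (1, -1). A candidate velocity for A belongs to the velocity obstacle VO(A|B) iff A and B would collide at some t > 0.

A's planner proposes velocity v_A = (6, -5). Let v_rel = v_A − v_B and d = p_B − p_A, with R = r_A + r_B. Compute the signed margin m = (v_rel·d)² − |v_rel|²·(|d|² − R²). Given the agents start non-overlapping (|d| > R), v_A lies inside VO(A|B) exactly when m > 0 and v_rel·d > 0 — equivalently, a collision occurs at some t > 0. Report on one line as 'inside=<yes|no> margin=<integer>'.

d = (-7, 8),  |d|² = 113;  R = 1+5 = 6,  c = 113−6² = 77
v_rel = (5, -4),  |v_rel|² = 41;  v_rel·d = (5)·(-7) + (-4)·(8) = -67
41·t² + 134·t + 77 = 0  ⇒  m = (-67)² − 41·77 = 1332
m = 1332 > 0,  v_rel·d = -67 < 0  ⇒  outside

inside=no margin=1332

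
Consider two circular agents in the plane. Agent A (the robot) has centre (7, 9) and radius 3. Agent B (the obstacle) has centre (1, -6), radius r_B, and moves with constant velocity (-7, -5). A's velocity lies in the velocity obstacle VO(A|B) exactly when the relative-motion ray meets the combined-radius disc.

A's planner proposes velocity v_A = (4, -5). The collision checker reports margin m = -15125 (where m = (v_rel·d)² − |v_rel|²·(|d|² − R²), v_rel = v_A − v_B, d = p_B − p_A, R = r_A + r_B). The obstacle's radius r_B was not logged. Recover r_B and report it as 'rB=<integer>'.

m = -15125
d = (-6, -15);  v_rel = (11, 0),  |v_rel|² = 121
v_rel×d = (11)·(-15) − (0)·(-6) = -165
since m = R²·121 − (-165)²:  R² = (27225 + -15125) / 121 = 100
R = √100 = 10  ⇒  r_B = 10 − 3 = 7

rB=7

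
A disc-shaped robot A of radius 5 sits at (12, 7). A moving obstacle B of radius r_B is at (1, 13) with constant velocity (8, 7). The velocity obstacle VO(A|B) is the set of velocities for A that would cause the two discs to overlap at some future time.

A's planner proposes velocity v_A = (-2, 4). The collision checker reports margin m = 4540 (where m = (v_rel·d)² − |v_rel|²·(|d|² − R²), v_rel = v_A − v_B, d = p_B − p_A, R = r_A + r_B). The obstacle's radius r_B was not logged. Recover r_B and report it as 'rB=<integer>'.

m = 4540
d = (-11, 6);  v_rel = (-10, -3),  |v_rel|² = 109
v_rel×d = (-10)·(6) − (-3)·(-11) = -93
since m = R²·109 − (-93)²:  R² = (8649 + 4540) / 109 = 121
R = √121 = 11  ⇒  r_B = 11 − 5 = 6

rB=6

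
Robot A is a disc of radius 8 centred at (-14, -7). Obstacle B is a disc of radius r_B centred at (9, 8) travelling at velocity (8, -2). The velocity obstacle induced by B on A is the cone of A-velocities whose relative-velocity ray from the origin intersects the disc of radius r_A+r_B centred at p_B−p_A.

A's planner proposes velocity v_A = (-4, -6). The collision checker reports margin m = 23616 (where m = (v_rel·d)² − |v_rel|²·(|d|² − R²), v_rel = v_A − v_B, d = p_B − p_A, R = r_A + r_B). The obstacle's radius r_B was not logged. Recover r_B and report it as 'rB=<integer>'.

m = 23616
d = (23, 15);  v_rel = (-12, -4),  |v_rel|² = 160
v_rel×d = (-12)·(15) − (-4)·(23) = -88
since m = R²·160 − (-88)²:  R² = (7744 + 23616) / 160 = 196
R = √196 = 14  ⇒  r_B = 14 − 8 = 6

rB=6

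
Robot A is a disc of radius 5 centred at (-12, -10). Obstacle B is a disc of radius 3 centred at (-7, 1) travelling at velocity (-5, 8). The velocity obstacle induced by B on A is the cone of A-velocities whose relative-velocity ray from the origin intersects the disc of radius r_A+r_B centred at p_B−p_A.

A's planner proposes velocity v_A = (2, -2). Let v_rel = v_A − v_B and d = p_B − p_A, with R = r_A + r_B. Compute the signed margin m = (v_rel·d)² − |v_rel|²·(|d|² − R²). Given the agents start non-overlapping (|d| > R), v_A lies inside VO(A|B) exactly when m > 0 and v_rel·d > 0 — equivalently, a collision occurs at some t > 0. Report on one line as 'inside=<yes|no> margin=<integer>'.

d = (5, 11),  |d|² = 146;  R = 5+3 = 8,  c = 146−8² = 82
v_rel = (7, -10),  |v_rel|² = 149;  v_rel·d = (7)·(5) + (-10)·(11) = -75
149·t² + 150·t + 82 = 0  ⇒  m = (-75)² − 149·82 = -6593
m = -6593 < 0,  v_rel·d = -75 < 0  ⇒  outside

inside=no margin=-6593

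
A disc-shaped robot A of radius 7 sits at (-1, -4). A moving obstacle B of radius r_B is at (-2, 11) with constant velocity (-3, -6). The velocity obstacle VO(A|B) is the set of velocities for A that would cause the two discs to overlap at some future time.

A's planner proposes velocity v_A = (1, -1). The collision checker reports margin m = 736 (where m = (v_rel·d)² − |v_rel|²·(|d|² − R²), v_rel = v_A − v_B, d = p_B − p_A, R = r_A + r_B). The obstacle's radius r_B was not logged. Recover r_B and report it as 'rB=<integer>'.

m = 736
d = (-1, 15);  v_rel = (4, 5),  |v_rel|² = 41
v_rel×d = (4)·(15) − (5)·(-1) = 65
since m = R²·41 − 65²:  R² = (4225 + 736) / 41 = 121
R = √121 = 11  ⇒  r_B = 11 − 7 = 4

rB=4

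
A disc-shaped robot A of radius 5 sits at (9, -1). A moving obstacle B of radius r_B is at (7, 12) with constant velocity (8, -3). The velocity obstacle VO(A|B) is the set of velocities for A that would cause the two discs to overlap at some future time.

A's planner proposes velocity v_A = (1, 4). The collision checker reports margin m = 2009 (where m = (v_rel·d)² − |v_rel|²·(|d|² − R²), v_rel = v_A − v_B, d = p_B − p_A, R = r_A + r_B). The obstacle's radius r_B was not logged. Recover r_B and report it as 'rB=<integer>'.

m = 2009
d = (-2, 13);  v_rel = (-7, 7),  |v_rel|² = 98
v_rel×d = (-7)·(13) − (7)·(-2) = -77
since m = R²·98 − (-77)²:  R² = (5929 + 2009) / 98 = 81
R = √81 = 9  ⇒  r_B = 9 − 5 = 4

rB=4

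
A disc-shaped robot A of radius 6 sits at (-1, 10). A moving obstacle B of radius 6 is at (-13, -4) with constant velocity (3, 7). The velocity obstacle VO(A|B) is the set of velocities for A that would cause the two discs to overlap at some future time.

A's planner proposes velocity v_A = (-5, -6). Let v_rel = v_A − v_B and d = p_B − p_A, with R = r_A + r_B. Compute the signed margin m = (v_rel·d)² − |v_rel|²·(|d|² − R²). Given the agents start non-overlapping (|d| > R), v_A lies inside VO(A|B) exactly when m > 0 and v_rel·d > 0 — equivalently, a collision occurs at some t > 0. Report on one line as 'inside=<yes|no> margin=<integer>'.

d = (-12, -14),  |d|² = 340;  R = 6+6 = 12,  c = 340−12² = 196
v_rel = (-8, -13),  |v_rel|² = 233;  v_rel·d = (-8)·(-12) + (-13)·(-14) = 278
233·t² − 556·t + 196 = 0  ⇒  m = 278² − 233·196 = 31616
m = 31616 > 0,  v_rel·d = 278 > 0  ⇒  inside

inside=yes margin=31616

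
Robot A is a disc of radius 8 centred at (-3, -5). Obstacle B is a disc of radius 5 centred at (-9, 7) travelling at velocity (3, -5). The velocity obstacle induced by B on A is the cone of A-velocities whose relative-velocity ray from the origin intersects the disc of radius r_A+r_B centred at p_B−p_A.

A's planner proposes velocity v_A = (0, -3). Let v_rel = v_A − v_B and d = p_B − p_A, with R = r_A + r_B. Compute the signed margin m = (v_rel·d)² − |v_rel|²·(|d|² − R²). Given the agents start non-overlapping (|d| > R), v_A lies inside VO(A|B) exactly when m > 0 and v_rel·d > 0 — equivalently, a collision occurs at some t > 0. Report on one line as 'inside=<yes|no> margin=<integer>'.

d = (-6, 12),  |d|² = 180;  R = 8+5 = 13,  c = 180−13² = 11
v_rel = (-3, 2),  |v_rel|² = 13;  v_rel·d = (-3)·(-6) + (2)·(12) = 42
13·t² − 84·t + 11 = 0  ⇒  m = 42² − 13·11 = 1621
m = 1621 > 0,  v_rel·d = 42 > 0  ⇒  inside

inside=yes margin=1621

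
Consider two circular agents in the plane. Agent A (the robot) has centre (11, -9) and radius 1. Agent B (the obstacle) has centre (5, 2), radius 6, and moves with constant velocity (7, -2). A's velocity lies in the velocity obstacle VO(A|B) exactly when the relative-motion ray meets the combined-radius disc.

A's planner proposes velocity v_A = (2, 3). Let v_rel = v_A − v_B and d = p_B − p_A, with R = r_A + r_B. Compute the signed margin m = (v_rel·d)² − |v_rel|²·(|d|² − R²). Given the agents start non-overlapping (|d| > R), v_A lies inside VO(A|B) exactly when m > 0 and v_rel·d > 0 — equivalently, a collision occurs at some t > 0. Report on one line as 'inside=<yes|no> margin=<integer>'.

d = (-6, 11),  |d|² = 157;  R = 1+6 = 7,  c = 157−7² = 108
v_rel = (-5, 5),  |v_rel|² = 50;  v_rel·d = (-5)·(-6) + (5)·(11) = 85
50·t² − 170·t + 108 = 0  ⇒  m = 85² − 50·108 = 1825
m = 1825 > 0,  v_rel·d = 85 > 0  ⇒  inside

inside=yes margin=1825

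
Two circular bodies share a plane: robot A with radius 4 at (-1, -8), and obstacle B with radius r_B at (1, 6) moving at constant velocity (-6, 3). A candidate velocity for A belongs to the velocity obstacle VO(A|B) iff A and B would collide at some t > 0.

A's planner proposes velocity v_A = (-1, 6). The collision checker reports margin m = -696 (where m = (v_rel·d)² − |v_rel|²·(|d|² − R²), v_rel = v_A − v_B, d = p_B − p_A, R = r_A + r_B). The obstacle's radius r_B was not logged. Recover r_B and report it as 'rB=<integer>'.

m = -696
d = (2, 14);  v_rel = (5, 3),  |v_rel|² = 34
v_rel×d = (5)·(14) − (3)·(2) = 64
since m = R²·34 − 64²:  R² = (4096 + -696) / 34 = 100
R = √100 = 10  ⇒  r_B = 10 − 4 = 6

rB=6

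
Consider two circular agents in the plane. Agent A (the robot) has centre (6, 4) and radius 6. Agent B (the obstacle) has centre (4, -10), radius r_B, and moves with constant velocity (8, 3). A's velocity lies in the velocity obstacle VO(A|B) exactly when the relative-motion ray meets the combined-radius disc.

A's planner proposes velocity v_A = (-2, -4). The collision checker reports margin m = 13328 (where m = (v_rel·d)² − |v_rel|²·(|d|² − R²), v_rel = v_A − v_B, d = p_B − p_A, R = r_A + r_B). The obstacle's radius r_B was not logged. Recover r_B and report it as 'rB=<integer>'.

m = 13328
d = (-2, -14);  v_rel = (-10, -7),  |v_rel|² = 149
v_rel×d = (-10)·(-14) − (-7)·(-2) = 126
since m = R²·149 − 126²:  R² = (15876 + 13328) / 149 = 196
R = √196 = 14  ⇒  r_B = 14 − 6 = 8

rB=8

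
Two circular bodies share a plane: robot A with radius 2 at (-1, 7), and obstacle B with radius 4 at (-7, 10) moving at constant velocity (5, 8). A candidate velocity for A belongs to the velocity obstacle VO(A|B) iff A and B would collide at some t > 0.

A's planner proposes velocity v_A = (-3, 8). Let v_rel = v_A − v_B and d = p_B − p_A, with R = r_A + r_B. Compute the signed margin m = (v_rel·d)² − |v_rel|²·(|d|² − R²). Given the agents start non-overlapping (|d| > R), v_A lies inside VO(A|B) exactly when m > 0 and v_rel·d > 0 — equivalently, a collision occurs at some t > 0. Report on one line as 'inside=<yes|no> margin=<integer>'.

d = (-6, 3),  |d|² = 45;  R = 2+4 = 6,  c = 45−6² = 9
v_rel = (-8, 0),  |v_rel|² = 64;  v_rel·d = (-8)·(-6) + (0)·(3) = 48
64·t² − 96·t + 9 = 0  ⇒  m = 48² − 64·9 = 1728
m = 1728 > 0,  v_rel·d = 48 > 0  ⇒  inside

inside=yes margin=1728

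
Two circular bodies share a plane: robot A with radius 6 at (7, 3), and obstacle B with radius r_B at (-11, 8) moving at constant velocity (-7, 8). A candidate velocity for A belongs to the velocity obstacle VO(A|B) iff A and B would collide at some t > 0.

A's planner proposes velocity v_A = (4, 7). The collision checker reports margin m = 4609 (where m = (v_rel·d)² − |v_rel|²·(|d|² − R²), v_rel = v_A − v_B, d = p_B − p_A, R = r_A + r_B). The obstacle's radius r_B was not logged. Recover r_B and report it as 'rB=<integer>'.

m = 4609
d = (-18, 5);  v_rel = (11, -1),  |v_rel|² = 122
v_rel×d = (11)·(5) − (-1)·(-18) = 37
since m = R²·122 − 37²:  R² = (1369 + 4609) / 122 = 49
R = √49 = 7  ⇒  r_B = 7 − 6 = 1

rB=1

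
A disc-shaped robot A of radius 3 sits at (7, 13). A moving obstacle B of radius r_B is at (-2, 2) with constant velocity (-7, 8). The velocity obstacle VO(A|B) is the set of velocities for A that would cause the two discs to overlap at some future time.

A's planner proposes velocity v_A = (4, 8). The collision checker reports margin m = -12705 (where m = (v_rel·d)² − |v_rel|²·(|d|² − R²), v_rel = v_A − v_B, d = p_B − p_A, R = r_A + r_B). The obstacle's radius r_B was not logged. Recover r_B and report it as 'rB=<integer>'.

m = -12705
d = (-9, -11);  v_rel = (11, 0),  |v_rel|² = 121
v_rel×d = (11)·(-11) − (0)·(-9) = -121
since m = R²·121 − (-121)²:  R² = (14641 + -12705) / 121 = 16
R = √16 = 4  ⇒  r_B = 4 − 3 = 1

rB=1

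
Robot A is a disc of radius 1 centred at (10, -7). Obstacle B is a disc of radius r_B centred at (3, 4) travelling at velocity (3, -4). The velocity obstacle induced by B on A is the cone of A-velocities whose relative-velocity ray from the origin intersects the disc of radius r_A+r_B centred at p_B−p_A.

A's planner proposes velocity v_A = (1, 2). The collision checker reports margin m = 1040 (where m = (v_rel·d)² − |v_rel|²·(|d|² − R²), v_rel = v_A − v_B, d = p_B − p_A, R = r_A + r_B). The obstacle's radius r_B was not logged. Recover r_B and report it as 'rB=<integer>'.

m = 1040
d = (-7, 11);  v_rel = (-2, 6),  |v_rel|² = 40
v_rel×d = (-2)·(11) − (6)·(-7) = 20
since m = R²·40 − 20²:  R² = (400 + 1040) / 40 = 36
R = √36 = 6  ⇒  r_B = 6 − 1 = 5

rB=5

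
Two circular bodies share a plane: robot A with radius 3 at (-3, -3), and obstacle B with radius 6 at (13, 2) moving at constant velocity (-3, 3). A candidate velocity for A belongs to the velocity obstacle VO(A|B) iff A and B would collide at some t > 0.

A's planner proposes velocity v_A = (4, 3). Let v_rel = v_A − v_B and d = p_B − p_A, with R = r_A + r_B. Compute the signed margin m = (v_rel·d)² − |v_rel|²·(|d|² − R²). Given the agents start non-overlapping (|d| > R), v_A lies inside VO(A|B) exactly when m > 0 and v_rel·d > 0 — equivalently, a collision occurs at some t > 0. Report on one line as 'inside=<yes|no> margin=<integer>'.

d = (16, 5),  |d|² = 281;  R = 3+6 = 9,  c = 281−9² = 200
v_rel = (7, 0),  |v_rel|² = 49;  v_rel·d = (7)·(16) + (0)·(5) = 112
49·t² − 224·t + 200 = 0  ⇒  m = 112² − 49·200 = 2744
m = 2744 > 0,  v_rel·d = 112 > 0  ⇒  inside

inside=yes margin=2744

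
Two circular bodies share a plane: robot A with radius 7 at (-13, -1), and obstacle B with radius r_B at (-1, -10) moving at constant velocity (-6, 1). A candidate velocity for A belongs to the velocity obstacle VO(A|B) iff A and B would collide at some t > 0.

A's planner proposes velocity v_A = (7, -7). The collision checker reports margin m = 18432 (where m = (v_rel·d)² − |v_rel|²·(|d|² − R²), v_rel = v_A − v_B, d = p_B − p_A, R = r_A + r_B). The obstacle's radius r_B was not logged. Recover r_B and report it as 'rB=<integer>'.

m = 18432
d = (12, -9);  v_rel = (13, -8),  |v_rel|² = 233
v_rel×d = (13)·(-9) − (-8)·(12) = -21
since m = R²·233 − (-21)²:  R² = (441 + 18432) / 233 = 81
R = √81 = 9  ⇒  r_B = 9 − 7 = 2

rB=2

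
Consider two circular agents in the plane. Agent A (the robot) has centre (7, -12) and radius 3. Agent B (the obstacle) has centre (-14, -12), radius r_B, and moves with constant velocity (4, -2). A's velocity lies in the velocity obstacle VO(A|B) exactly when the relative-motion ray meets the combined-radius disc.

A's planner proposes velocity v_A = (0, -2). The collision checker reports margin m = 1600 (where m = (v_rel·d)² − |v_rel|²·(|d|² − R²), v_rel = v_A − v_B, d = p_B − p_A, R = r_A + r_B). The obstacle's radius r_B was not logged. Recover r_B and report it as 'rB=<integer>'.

m = 1600
d = (-21, 0);  v_rel = (-4, 0),  |v_rel|² = 16
v_rel×d = (-4)·(0) − (0)·(-21) = 0
since m = R²·16 − 0²:  R² = (0 + 1600) / 16 = 100
R = √100 = 10  ⇒  r_B = 10 − 3 = 7

rB=7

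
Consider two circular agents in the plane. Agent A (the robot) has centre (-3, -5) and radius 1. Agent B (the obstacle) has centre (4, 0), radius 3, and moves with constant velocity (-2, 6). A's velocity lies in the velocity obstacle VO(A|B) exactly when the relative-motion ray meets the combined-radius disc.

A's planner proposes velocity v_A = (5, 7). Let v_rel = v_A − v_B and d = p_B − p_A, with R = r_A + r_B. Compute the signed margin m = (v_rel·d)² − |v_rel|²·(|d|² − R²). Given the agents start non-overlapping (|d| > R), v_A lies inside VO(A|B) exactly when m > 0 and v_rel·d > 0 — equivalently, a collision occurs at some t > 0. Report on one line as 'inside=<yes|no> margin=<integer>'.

d = (7, 5),  |d|² = 74;  R = 1+3 = 4,  c = 74−4² = 58
v_rel = (7, 1),  |v_rel|² = 50;  v_rel·d = (7)·(7) + (1)·(5) = 54
50·t² − 108·t + 58 = 0  ⇒  m = 54² − 50·58 = 16
m = 16 > 0,  v_rel·d = 54 > 0  ⇒  inside

inside=yes margin=16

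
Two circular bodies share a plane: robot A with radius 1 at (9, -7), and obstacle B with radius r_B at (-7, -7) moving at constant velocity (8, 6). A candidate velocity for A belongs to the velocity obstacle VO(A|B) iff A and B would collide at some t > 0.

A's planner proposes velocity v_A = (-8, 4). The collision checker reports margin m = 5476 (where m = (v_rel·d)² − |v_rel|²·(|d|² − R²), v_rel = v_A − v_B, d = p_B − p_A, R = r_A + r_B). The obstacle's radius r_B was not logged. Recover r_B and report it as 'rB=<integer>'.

m = 5476
d = (-16, 0);  v_rel = (-16, -2),  |v_rel|² = 260
v_rel×d = (-16)·(0) − (-2)·(-16) = -32
since m = R²·260 − (-32)²:  R² = (1024 + 5476) / 260 = 25
R = √25 = 5  ⇒  r_B = 5 − 1 = 4

rB=4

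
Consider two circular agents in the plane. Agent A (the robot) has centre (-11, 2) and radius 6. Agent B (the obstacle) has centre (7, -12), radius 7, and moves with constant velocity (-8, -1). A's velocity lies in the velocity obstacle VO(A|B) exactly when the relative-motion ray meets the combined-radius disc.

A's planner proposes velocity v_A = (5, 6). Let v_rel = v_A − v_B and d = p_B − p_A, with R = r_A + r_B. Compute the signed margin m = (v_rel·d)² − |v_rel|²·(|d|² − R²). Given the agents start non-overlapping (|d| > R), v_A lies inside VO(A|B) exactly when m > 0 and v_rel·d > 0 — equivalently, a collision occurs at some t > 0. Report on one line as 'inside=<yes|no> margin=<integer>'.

d = (18, -14),  |d|² = 520;  R = 6+7 = 13,  c = 520−13² = 351
v_rel = (13, 7),  |v_rel|² = 218;  v_rel·d = (13)·(18) + (7)·(-14) = 136
218·t² − 272·t + 351 = 0  ⇒  m = 136² − 218·351 = -58022
m = -58022 < 0,  v_rel·d = 136 > 0  ⇒  outside

inside=no margin=-58022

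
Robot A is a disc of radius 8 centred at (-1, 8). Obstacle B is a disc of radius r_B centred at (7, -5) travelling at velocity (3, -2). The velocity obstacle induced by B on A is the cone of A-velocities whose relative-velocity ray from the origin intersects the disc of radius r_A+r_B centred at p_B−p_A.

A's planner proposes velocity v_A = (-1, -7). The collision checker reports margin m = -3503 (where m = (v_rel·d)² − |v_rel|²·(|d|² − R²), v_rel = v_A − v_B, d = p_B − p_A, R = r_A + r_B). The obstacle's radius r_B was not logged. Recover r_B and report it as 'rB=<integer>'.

m = -3503
d = (8, -13);  v_rel = (-4, -5),  |v_rel|² = 41
v_rel×d = (-4)·(-13) − (-5)·(8) = 92
since m = R²·41 − 92²:  R² = (8464 + -3503) / 41 = 121
R = √121 = 11  ⇒  r_B = 11 − 8 = 3

rB=3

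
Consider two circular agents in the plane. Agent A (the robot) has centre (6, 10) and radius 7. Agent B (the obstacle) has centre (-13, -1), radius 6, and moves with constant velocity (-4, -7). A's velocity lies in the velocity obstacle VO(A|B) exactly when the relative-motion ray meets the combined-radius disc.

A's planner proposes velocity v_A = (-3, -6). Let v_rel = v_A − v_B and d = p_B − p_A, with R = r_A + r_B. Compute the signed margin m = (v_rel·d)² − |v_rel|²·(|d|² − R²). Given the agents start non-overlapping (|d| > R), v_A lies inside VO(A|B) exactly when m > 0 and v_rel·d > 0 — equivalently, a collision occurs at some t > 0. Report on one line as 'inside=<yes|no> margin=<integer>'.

d = (-19, -11),  |d|² = 482;  R = 7+6 = 13,  c = 482−13² = 313
v_rel = (1, 1),  |v_rel|² = 2;  v_rel·d = (1)·(-19) + (1)·(-11) = -30
2·t² + 60·t + 313 = 0  ⇒  m = (-30)² − 2·313 = 274
m = 274 > 0,  v_rel·d = -30 < 0  ⇒  outside

inside=no margin=274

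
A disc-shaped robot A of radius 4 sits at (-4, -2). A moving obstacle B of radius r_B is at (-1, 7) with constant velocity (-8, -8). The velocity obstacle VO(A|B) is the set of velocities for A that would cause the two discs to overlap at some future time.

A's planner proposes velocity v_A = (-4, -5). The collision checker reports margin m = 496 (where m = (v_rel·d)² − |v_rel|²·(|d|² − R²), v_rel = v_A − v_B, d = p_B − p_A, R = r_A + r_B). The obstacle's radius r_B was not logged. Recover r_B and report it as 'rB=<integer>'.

m = 496
d = (3, 9);  v_rel = (4, 3),  |v_rel|² = 25
v_rel×d = (4)·(9) − (3)·(3) = 27
since m = R²·25 − 27²:  R² = (729 + 496) / 25 = 49
R = √49 = 7  ⇒  r_B = 7 − 4 = 3

rB=3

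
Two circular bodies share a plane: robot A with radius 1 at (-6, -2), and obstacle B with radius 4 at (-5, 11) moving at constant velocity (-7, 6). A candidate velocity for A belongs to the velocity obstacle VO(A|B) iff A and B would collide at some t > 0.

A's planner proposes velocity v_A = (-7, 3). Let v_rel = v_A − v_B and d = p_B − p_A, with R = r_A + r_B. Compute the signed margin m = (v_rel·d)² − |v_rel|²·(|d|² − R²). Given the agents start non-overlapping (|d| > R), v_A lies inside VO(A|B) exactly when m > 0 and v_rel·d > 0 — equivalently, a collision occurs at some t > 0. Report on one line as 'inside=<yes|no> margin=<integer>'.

d = (1, 13),  |d|² = 170;  R = 1+4 = 5,  c = 170−5² = 145
v_rel = (0, -3),  |v_rel|² = 9;  v_rel·d = (0)·(1) + (-3)·(13) = -39
9·t² + 78·t + 145 = 0  ⇒  m = (-39)² − 9·145 = 216
m = 216 > 0,  v_rel·d = -39 < 0  ⇒  outside

inside=no margin=216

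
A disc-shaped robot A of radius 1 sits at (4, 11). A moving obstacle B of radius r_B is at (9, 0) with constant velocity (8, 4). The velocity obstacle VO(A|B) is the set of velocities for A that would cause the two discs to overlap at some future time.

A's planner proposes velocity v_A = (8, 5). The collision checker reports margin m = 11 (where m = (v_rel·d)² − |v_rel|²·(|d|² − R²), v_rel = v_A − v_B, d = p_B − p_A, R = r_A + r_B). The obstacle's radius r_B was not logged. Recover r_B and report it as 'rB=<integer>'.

m = 11
d = (5, -11);  v_rel = (0, 1),  |v_rel|² = 1
v_rel×d = (0)·(-11) − (1)·(5) = -5
since m = R²·1 − (-5)²:  R² = (25 + 11) / 1 = 36
R = √36 = 6  ⇒  r_B = 6 − 1 = 5

rB=5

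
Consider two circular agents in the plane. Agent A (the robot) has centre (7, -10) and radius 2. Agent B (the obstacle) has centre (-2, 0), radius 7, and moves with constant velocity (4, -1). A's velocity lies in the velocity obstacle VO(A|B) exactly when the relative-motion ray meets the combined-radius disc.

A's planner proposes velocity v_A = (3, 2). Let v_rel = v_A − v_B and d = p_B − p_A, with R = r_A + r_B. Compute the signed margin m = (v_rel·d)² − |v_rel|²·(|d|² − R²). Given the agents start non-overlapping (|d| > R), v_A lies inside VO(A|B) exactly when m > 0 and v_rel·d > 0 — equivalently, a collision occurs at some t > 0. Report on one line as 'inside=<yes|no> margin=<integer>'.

d = (-9, 10),  |d|² = 181;  R = 2+7 = 9,  c = 181−9² = 100
v_rel = (-1, 3),  |v_rel|² = 10;  v_rel·d = (-1)·(-9) + (3)·(10) = 39
10·t² − 78·t + 100 = 0  ⇒  m = 39² − 10·100 = 521
m = 521 > 0,  v_rel·d = 39 > 0  ⇒  inside

inside=yes margin=521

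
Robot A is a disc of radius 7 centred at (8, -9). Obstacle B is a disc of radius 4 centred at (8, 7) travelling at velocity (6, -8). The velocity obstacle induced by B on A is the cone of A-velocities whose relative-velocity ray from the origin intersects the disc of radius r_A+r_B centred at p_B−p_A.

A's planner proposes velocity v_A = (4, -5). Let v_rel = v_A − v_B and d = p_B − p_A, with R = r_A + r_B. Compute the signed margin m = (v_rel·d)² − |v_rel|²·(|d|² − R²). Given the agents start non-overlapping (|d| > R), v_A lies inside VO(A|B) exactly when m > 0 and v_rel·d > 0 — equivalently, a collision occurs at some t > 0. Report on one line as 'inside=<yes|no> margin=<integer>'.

d = (0, 16),  |d|² = 256;  R = 7+4 = 11,  c = 256−11² = 135
v_rel = (-2, 3),  |v_rel|² = 13;  v_rel·d = (-2)·(0) + (3)·(16) = 48
13·t² − 96·t + 135 = 0  ⇒  m = 48² − 13·135 = 549
m = 549 > 0,  v_rel·d = 48 > 0  ⇒  inside

inside=yes margin=549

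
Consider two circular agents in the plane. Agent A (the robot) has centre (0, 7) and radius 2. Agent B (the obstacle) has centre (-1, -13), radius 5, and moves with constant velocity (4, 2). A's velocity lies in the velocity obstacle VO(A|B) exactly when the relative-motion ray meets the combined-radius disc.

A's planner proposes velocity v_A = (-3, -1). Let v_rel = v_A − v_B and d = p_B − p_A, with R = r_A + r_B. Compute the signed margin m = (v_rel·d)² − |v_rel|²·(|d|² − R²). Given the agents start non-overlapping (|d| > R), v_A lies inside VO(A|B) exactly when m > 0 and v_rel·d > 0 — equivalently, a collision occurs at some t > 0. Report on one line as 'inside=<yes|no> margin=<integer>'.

d = (-1, -20),  |d|² = 401;  R = 2+5 = 7,  c = 401−7² = 352
v_rel = (-7, -3),  |v_rel|² = 58;  v_rel·d = (-7)·(-1) + (-3)·(-20) = 67
58·t² − 134·t + 352 = 0  ⇒  m = 67² − 58·352 = -15927
m = -15927 < 0,  v_rel·d = 67 > 0  ⇒  outside

inside=no margin=-15927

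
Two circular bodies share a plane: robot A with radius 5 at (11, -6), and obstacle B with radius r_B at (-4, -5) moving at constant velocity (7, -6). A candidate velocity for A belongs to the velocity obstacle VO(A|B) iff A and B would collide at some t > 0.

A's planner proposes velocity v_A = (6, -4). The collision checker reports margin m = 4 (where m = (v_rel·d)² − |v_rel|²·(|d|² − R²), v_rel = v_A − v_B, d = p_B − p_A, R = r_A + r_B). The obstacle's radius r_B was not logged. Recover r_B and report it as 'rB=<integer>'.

m = 4
d = (-15, 1);  v_rel = (-1, 2),  |v_rel|² = 5
v_rel×d = (-1)·(1) − (2)·(-15) = 29
since m = R²·5 − 29²:  R² = (841 + 4) / 5 = 169
R = √169 = 13  ⇒  r_B = 13 − 5 = 8

rB=8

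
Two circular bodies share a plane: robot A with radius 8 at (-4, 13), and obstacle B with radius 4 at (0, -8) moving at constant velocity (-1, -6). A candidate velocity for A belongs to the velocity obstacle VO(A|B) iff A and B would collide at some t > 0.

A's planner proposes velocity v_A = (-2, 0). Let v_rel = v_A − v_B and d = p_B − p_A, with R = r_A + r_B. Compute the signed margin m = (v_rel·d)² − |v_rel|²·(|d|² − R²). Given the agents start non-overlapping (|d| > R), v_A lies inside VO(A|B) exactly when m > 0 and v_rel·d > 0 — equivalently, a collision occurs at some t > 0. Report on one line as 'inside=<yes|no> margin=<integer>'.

d = (4, -21),  |d|² = 457;  R = 8+4 = 12,  c = 457−12² = 313
v_rel = (-1, 6),  |v_rel|² = 37;  v_rel·d = (-1)·(4) + (6)·(-21) = -130
37·t² + 260·t + 313 = 0  ⇒  m = (-130)² − 37·313 = 5319
m = 5319 > 0,  v_rel·d = -130 < 0  ⇒  outside

inside=no margin=5319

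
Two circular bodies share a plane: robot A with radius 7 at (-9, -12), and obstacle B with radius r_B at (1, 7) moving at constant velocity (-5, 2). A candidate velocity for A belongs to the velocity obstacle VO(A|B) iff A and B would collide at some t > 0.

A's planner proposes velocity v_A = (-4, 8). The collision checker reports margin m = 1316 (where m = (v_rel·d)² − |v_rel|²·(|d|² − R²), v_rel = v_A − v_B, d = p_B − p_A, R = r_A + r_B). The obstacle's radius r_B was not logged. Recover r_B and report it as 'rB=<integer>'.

m = 1316
d = (10, 19);  v_rel = (1, 6),  |v_rel|² = 37
v_rel×d = (1)·(19) − (6)·(10) = -41
since m = R²·37 − (-41)²:  R² = (1681 + 1316) / 37 = 81
R = √81 = 9  ⇒  r_B = 9 − 7 = 2

rB=2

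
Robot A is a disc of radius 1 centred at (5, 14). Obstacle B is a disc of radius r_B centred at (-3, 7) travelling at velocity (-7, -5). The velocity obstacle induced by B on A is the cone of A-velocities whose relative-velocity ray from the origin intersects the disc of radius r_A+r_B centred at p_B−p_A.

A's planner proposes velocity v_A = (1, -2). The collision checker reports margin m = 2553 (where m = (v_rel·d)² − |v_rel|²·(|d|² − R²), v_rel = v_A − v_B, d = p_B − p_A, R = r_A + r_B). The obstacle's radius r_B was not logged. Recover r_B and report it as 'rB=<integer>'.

m = 2553
d = (-8, -7);  v_rel = (8, 3),  |v_rel|² = 73
v_rel×d = (8)·(-7) − (3)·(-8) = -32
since m = R²·73 − (-32)²:  R² = (1024 + 2553) / 73 = 49
R = √49 = 7  ⇒  r_B = 7 − 1 = 6

rB=6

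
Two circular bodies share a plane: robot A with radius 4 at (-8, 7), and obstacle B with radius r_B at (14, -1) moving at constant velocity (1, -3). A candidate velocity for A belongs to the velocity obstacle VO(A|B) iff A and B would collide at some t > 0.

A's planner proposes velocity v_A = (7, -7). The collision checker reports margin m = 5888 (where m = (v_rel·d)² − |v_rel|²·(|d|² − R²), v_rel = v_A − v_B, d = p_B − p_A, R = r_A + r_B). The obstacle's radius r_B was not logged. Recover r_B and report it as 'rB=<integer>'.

m = 5888
d = (22, -8);  v_rel = (6, -4),  |v_rel|² = 52
v_rel×d = (6)·(-8) − (-4)·(22) = 40
since m = R²·52 − 40²:  R² = (1600 + 5888) / 52 = 144
R = √144 = 12  ⇒  r_B = 12 − 4 = 8

rB=8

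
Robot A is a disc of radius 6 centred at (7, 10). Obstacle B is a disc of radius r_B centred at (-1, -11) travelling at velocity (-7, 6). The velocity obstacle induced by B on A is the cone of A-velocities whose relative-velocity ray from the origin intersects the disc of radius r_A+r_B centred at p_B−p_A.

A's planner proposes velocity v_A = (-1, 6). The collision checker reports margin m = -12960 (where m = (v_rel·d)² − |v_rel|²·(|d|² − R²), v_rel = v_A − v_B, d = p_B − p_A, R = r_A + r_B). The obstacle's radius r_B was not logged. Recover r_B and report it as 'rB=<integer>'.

m = -12960
d = (-8, -21);  v_rel = (6, 0),  |v_rel|² = 36
v_rel×d = (6)·(-21) − (0)·(-8) = -126
since m = R²·36 − (-126)²:  R² = (15876 + -12960) / 36 = 81
R = √81 = 9  ⇒  r_B = 9 − 6 = 3

rB=3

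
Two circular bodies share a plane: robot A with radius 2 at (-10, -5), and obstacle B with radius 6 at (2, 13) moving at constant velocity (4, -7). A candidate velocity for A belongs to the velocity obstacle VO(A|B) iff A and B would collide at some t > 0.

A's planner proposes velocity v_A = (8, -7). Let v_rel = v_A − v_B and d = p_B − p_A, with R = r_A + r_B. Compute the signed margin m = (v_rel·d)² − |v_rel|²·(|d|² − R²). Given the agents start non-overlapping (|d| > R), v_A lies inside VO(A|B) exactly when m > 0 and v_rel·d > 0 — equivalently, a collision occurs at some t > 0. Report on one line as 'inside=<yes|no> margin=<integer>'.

d = (12, 18),  |d|² = 468;  R = 2+6 = 8,  c = 468−8² = 404
v_rel = (4, 0),  |v_rel|² = 16;  v_rel·d = (4)·(12) + (0)·(18) = 48
16·t² − 96·t + 404 = 0  ⇒  m = 48² − 16·404 = -4160
m = -4160 < 0,  v_rel·d = 48 > 0  ⇒  outside

inside=no margin=-4160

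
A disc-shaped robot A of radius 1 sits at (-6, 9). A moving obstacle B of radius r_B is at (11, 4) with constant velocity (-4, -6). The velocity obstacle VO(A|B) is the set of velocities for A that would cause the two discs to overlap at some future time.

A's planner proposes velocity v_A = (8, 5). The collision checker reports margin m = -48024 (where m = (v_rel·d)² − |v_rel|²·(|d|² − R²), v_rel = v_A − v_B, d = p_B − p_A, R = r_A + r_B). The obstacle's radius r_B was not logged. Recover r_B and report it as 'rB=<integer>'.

m = -48024
d = (17, -5);  v_rel = (12, 11),  |v_rel|² = 265
v_rel×d = (12)·(-5) − (11)·(17) = -247
since m = R²·265 − (-247)²:  R² = (61009 + -48024) / 265 = 49
R = √49 = 7  ⇒  r_B = 7 − 1 = 6

rB=6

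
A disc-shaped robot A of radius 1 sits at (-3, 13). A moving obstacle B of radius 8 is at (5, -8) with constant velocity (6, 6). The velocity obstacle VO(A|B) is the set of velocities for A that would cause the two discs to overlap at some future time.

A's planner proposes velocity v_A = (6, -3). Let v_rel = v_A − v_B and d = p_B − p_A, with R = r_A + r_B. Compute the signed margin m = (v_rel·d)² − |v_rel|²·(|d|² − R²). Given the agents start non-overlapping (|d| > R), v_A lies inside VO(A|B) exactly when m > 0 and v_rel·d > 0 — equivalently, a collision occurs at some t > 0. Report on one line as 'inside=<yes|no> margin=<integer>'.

d = (8, -21),  |d|² = 505;  R = 1+8 = 9,  c = 505−9² = 424
v_rel = (0, -9),  |v_rel|² = 81;  v_rel·d = (0)·(8) + (-9)·(-21) = 189
81·t² − 378·t + 424 = 0  ⇒  m = 189² − 81·424 = 1377
m = 1377 > 0,  v_rel·d = 189 > 0  ⇒  inside

inside=yes margin=1377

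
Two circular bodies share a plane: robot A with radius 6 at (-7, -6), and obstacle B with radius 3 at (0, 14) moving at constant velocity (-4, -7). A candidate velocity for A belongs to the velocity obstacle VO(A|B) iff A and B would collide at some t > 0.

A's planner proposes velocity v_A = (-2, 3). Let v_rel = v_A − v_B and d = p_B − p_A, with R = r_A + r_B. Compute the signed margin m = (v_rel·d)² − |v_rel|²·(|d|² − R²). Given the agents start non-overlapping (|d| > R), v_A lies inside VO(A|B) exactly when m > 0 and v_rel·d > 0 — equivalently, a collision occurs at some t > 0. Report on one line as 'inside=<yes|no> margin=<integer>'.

d = (7, 20),  |d|² = 449;  R = 6+3 = 9,  c = 449−9² = 368
v_rel = (2, 10),  |v_rel|² = 104;  v_rel·d = (2)·(7) + (10)·(20) = 214
104·t² − 428·t + 368 = 0  ⇒  m = 214² − 104·368 = 7524
m = 7524 > 0,  v_rel·d = 214 > 0  ⇒  inside

inside=yes margin=7524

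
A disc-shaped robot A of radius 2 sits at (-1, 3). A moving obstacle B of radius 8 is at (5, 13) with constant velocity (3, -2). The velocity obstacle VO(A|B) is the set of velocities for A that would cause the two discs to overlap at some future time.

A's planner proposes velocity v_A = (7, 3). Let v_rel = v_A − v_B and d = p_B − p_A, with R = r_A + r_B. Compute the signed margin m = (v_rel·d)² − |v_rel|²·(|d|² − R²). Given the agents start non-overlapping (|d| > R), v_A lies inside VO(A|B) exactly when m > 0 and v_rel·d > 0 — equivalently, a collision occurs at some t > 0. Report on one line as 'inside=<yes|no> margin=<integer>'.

d = (6, 10),  |d|² = 136;  R = 2+8 = 10,  c = 136−10² = 36
v_rel = (4, 5),  |v_rel|² = 41;  v_rel·d = (4)·(6) + (5)·(10) = 74
41·t² − 148·t + 36 = 0  ⇒  m = 74² − 41·36 = 4000
m = 4000 > 0,  v_rel·d = 74 > 0  ⇒  inside

inside=yes margin=4000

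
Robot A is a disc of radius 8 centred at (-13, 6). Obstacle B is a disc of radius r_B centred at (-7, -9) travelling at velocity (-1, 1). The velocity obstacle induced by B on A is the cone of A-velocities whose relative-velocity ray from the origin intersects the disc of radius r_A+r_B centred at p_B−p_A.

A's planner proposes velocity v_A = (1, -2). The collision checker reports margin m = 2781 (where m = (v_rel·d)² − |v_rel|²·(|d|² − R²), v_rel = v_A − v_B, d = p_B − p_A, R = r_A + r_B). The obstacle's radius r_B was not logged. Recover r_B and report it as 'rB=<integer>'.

m = 2781
d = (6, -15);  v_rel = (2, -3),  |v_rel|² = 13
v_rel×d = (2)·(-15) − (-3)·(6) = -12
since m = R²·13 − (-12)²:  R² = (144 + 2781) / 13 = 225
R = √225 = 15  ⇒  r_B = 15 − 8 = 7

rB=7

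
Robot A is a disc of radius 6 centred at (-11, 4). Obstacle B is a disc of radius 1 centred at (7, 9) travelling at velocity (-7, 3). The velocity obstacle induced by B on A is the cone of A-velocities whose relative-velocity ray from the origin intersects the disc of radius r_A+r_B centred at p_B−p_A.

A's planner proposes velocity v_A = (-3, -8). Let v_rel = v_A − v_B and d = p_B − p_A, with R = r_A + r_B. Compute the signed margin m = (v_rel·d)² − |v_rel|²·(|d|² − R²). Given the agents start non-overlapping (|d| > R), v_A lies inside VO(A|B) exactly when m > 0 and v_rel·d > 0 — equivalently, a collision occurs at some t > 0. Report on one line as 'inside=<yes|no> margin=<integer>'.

d = (18, 5),  |d|² = 349;  R = 6+1 = 7,  c = 349−7² = 300
v_rel = (4, -11),  |v_rel|² = 137;  v_rel·d = (4)·(18) + (-11)·(5) = 17
137·t² − 34·t + 300 = 0  ⇒  m = 17² − 137·300 = -40811
m = -40811 < 0,  v_rel·d = 17 > 0  ⇒  outside

inside=no margin=-40811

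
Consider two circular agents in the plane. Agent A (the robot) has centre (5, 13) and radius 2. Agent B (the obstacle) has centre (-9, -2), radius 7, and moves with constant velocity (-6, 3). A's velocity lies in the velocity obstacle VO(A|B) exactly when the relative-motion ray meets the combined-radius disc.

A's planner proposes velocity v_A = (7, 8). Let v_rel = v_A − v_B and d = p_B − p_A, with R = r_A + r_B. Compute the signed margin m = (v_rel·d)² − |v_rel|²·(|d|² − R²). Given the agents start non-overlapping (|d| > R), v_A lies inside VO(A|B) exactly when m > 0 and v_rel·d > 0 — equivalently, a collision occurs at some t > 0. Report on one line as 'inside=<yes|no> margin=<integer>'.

d = (-14, -15),  |d|² = 421;  R = 2+7 = 9,  c = 421−9² = 340
v_rel = (13, 5),  |v_rel|² = 194;  v_rel·d = (13)·(-14) + (5)·(-15) = -257
194·t² + 514·t + 340 = 0  ⇒  m = (-257)² − 194·340 = 89
m = 89 > 0,  v_rel·d = -257 < 0  ⇒  outside

inside=no margin=89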